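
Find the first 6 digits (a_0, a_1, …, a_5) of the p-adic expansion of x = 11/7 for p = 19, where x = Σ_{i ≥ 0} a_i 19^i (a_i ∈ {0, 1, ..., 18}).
(a_0, …, a_5) = (7, 16, 10, 13, 2, 8)

v_19(11/7) = 0 (numerator and denominator both coprime to 19), so x ∈ ℤ_19^×. Compute digits iteratively via a_i = x_i mod 19, x_{i+1} = (x_i − a_i)/19, with x_0 = x:
  x_0 = 11/7;  a_0 = 7;  x_1 = (x_0 − 7)/19 = -2/7
  x_1 = -2/7;  a_1 = 16;  x_2 = (x_1 − 16)/19 = -6/7
  x_2 = -6/7;  a_2 = 10;  x_3 = (x_2 − 10)/19 = -4/7
  x_3 = -4/7;  a_3 = 13;  x_4 = (x_3 − 13)/19 = -5/7
  x_4 = -5/7;  a_4 = 2;  x_5 = (x_4 − 2)/19 = -1/7
  x_5 = -1/7;  a_5 = 8;  x_6 = (x_5 − 8)/19 = -3/7
Digits: (7, 16, 10, 13, 2, 8).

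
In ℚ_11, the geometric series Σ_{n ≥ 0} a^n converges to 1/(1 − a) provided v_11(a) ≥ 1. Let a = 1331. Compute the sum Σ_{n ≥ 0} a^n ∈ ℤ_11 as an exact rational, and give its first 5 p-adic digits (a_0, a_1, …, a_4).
Σ a^n = 1/(1 − a) = -1/1330;  first 5 digits = (1, 0, 0, 1, 0)

v_11(a) = 3 ≥ 1, so the series converges in ℤ_11 to 1/(1 − a) = 1/(1 − 1331) = -1/1330. Expand this rational in ℤ_11: compute digits iteratively via d_i = x_i mod 11, x_{i+1} = (x_i − d_i)/11. The first 5 digits are (1, 0, 0, 1, 0).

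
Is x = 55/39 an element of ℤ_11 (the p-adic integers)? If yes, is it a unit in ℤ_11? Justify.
x ∈ ℤ_11 but not a unit; v_11(x) = 1 > 0

ℤ_11 = {x ∈ ℚ_11 : v_11(x) ≥ 0} and ℤ_11^× = {x ∈ ℤ_11 : v_11(x) = 0}. Here v_11(55/39) = v_11(num) − v_11(den) = 1; compare against these criteria.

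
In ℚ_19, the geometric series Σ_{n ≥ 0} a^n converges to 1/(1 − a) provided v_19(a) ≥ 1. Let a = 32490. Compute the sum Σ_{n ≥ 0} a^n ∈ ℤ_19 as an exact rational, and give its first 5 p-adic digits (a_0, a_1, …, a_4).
Σ a^n = 1/(1 − a) = -1/32489;  first 5 digits = (1, 0, 14, 4, 6)

v_19(a) = 2 ≥ 1, so the series converges in ℤ_19 to 1/(1 − a) = 1/(1 − 32490) = -1/32489. Expand this rational in ℤ_19: compute digits iteratively via d_i = x_i mod 19, x_{i+1} = (x_i − d_i)/19. The first 5 digits are (1, 0, 14, 4, 6).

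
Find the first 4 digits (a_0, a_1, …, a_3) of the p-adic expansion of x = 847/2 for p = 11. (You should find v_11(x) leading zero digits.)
(a_0, …, a_3) = (0, 0, 9, 5)

v_11(847/2) = 2, so a_0 = ... = a_1 = 0. Factor out: x = 11^2 · u with u = 7/2 a unit in ℤ_11. Expand u iteratively via a_{v+i} = u_i mod 11, u_{i+1} = (u_i − a_{v+i})/11:
  u_0 = 7/2;  a_2 = 9;  u_1 = (u_0 − 9)/11 = -1/2
  u_1 = -1/2;  a_3 = 5;  u_2 = (u_1 − 5)/11 = -1/2
Digits: (0, 0, 9, 5).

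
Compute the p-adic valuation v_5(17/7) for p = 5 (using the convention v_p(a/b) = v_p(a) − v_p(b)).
v_5(17/7) = 0

Factor powers of 5 from the numerator and denominator of the reduced fraction: 17 = 5^0 · 17 and 7 = 5^0 · 7. Apply v_p(a/b) = v_p(a) − v_p(b): v_5(17/7) = 0 − 0 = 0.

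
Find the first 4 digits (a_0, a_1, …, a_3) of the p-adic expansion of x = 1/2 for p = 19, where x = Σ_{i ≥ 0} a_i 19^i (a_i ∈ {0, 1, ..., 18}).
(a_0, …, a_3) = (10, 9, 9, 9)

v_19(1/2) = 0 (numerator and denominator both coprime to 19), so x ∈ ℤ_19^×. Compute digits iteratively via a_i = x_i mod 19, x_{i+1} = (x_i − a_i)/19, with x_0 = x:
  x_0 = 1/2;  a_0 = 10;  x_1 = (x_0 − 10)/19 = -1/2
  x_1 = -1/2;  a_1 = 9;  x_2 = (x_1 − 9)/19 = -1/2
  x_2 = -1/2;  a_2 = 9;  x_3 = (x_2 − 9)/19 = -1/2
  x_3 = -1/2;  a_3 = 9;  x_4 = (x_3 − 9)/19 = -1/2
Digits: (10, 9, 9, 9).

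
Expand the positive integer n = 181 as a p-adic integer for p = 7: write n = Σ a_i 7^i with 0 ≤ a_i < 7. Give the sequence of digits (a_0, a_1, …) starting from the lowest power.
(a_0, a_1, …) = (6, 4, 3)

Repeated division by 7 gives the digits low-to-high: 181 = 6 + 4·7^1 + 3·7^2. Digit sequence: (6, 4, 3).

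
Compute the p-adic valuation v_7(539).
v_7(539) = 2

v_7(n) is the largest exponent k such that 7^k divides n. Factor out: 539 = 7^2 · 11. (Sign doesn't affect v_p.) So v_7(539) = 2.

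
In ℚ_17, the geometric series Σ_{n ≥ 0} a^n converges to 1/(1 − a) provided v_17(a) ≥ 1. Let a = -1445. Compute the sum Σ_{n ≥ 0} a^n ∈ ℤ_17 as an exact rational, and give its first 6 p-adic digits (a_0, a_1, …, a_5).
Σ a^n = 1/(1 − a) = 1/1446;  first 6 digits = (1, 0, 12, 16, 7, 1)

v_17(a) = 2 ≥ 1, so the series converges in ℤ_17 to 1/(1 − a) = 1/(1 − (-1445)) = 1/1446. Expand this rational in ℤ_17: compute digits iteratively via d_i = x_i mod 17, x_{i+1} = (x_i − d_i)/17. The first 6 digits are (1, 0, 12, 16, 7, 1).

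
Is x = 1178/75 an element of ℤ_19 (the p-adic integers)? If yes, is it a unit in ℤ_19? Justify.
x ∈ ℤ_19 but not a unit; v_19(x) = 1 > 0

ℤ_19 = {x ∈ ℚ_19 : v_19(x) ≥ 0} and ℤ_19^× = {x ∈ ℤ_19 : v_19(x) = 0}. Here v_19(1178/75) = v_19(num) − v_19(den) = 1; compare against these criteria.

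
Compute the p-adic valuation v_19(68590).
v_19(68590) = 3

v_19(n) is the largest exponent k such that 19^k divides n. Factor out: 68590 = 19^3 · 10. (Sign doesn't affect v_p.) So v_19(68590) = 3.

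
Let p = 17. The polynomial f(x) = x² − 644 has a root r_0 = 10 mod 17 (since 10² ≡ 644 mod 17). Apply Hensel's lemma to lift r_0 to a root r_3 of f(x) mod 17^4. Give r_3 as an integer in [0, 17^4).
r_3 = 13678 (mod 83521)

Hensel's recurrence: r_{i+1} = r_i − f(r_i)·(f′(r_i))^{-1} mod 17^{i+2}, with f′(x) = 2x. Iterate:
  r_0 = 10 (mod 17)
  r_1 = 95 (mod 289)
  r_2 = 3852 (mod 4913)
  r_3 = 13678 (mod 83521)
Final: r_3 = 13678, and one checks f(r_3) ≡ 0 mod 17^4.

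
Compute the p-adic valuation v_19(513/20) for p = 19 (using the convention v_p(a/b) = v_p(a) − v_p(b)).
v_19(513/20) = 1

Factor powers of 19 from the numerator and denominator of the reduced fraction: 513 = 19^1 · 27 and 20 = 19^0 · 20. Apply v_p(a/b) = v_p(a) − v_p(b): v_19(513/20) = 1 − 0 = 1.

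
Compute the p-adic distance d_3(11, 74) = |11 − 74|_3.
d_3(11, 74) = 1/9

Step 1 — x − y = 11 − 74 = -63. Step 2 — v_3(-63) = 2 (factor: -63 = −(3^2 · 7); the sign does not affect v_p). Step 3 — |x − y|_3 = 3^{-2} = 1/9.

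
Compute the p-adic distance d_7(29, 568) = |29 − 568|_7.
d_7(29, 568) = 1/49

Step 1 — x − y = 29 − 568 = -539. Step 2 — v_7(-539) = 2 (factor: -539 = −(7^2 · 11); the sign does not affect v_p). Step 3 — |x − y|_7 = 7^{-2} = 1/49.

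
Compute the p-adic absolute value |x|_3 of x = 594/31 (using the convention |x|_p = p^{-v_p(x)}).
|594/31|_3 = 1/27

Step 1 — compute v_3(x) by factoring powers of 3 out of the numerator and denominator: v_3(594/31) = 3. Step 2 — apply |x|_p = p^{-v_p(x)} = 3^{-3} = 1/27.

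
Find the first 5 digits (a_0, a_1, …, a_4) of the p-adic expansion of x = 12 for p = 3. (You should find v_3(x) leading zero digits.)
(a_0, …, a_4) = (0, 1, 1, 0, 0)

v_3(12) = 1, so a_0 = ... = a_0 = 0. Factor out: x = 3^1 · u with u = 4 a unit in ℤ_3. Expand u iteratively via a_{v+i} = u_i mod 3, u_{i+1} = (u_i − a_{v+i})/3:
  u_0 = 4;  a_1 = 1;  u_1 = (u_0 − 1)/3 = 1
  u_1 = 1;  a_2 = 1;  u_2 = (u_1 − 1)/3 = 0
  u_2 = 0;  a_3 = 0;  u_3 = (u_2 − 0)/3 = 0
  u_3 = 0;  a_4 = 0;  u_4 = (u_3 − 0)/3 = 0
Digits: (0, 1, 1, 0, 0).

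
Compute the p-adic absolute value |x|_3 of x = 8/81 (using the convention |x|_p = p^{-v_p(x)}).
|8/81|_3 = 81

Step 1 — compute v_3(x) by factoring powers of 3 out of the numerator and denominator: v_3(8/81) = -4. Step 2 — apply |x|_p = p^{-v_p(x)} = 3^{4} = 81.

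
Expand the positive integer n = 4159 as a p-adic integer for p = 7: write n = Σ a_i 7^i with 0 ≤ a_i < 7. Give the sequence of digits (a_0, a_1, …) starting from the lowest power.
(a_0, a_1, …) = (1, 6, 0, 5, 1)

Repeated division by 7 gives the digits low-to-high: 4159 = 1 + 6·7^1 + 5·7^3 + 1·7^4. Digit sequence: (1, 6, 0, 5, 1).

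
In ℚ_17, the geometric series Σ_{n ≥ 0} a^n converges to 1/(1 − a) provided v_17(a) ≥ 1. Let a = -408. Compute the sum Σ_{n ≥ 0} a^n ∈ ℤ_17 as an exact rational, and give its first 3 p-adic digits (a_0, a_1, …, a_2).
Σ a^n = 1/(1 − a) = 1/409;  first 3 digits = (1, 10, 13)

v_17(a) = 1 ≥ 1, so the series converges in ℤ_17 to 1/(1 − a) = 1/(1 − (-408)) = 1/409. Expand this rational in ℤ_17: compute digits iteratively via d_i = x_i mod 17, x_{i+1} = (x_i − d_i)/17. The first 3 digits are (1, 10, 13).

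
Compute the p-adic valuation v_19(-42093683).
v_19(-42093683) = 5

v_19(n) is the largest exponent k such that 19^k divides n. Factor out: -42093683 = -19^5 · 17. (Sign doesn't affect v_p.) So v_19(-42093683) = 5.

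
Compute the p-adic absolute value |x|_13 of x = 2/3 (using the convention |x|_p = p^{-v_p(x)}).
|2/3|_13 = 1

Step 1 — compute v_13(x) by factoring powers of 13 out of the numerator and denominator: v_13(2/3) = 0. Step 2 — apply |x|_p = p^{-v_p(x)} = 13^{0} = 1.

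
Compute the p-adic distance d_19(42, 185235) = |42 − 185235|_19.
d_19(42, 185235) = 1/6859

Step 1 — x − y = 42 − 185235 = -185193. Step 2 — v_19(-185193) = 3 (factor: -185193 = −(19^3 · 27); the sign does not affect v_p). Step 3 — |x − y|_19 = 19^{-3} = 1/6859.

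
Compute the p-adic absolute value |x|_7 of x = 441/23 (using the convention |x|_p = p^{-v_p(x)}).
|441/23|_7 = 1/49

Step 1 — compute v_7(x) by factoring powers of 7 out of the numerator and denominator: v_7(441/23) = 2. Step 2 — apply |x|_p = p^{-v_p(x)} = 7^{-2} = 1/49.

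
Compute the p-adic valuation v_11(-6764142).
v_11(-6764142) = 5

v_11(n) is the largest exponent k such that 11^k divides n. Factor out: -6764142 = -11^5 · 42. (Sign doesn't affect v_p.) So v_11(-6764142) = 5.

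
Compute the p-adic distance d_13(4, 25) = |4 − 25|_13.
d_13(4, 25) = 1

Step 1 — x − y = 4 − 25 = -21. Step 2 — v_13(-21) = 0 (factor: -21 = −(13^0 · 21); the sign does not affect v_p). Step 3 — |x − y|_13 = 13^{0} = 1.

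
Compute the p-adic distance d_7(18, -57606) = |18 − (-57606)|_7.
d_7(18, -57606) = 1/2401

Step 1 — x − y = 18 − (-57606) = 57624. Step 2 — v_7(57624) = 4 (factor: 57624 = (7^4 · 24); the sign does not affect v_p). Step 3 — |x − y|_7 = 7^{-4} = 1/2401.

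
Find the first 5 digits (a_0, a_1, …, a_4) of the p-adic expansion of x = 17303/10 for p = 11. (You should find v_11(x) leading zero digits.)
(a_0, …, a_4) = (0, 0, 0, 9, 7)

v_11(17303/10) = 3, so a_0 = ... = a_2 = 0. Factor out: x = 11^3 · u with u = 13/10 a unit in ℤ_11. Expand u iteratively via a_{v+i} = u_i mod 11, u_{i+1} = (u_i − a_{v+i})/11:
  u_0 = 13/10;  a_3 = 9;  u_1 = (u_0 − 9)/11 = -7/10
  u_1 = -7/10;  a_4 = 7;  u_2 = (u_1 − 7)/11 = -7/10
Digits: (0, 0, 0, 9, 7).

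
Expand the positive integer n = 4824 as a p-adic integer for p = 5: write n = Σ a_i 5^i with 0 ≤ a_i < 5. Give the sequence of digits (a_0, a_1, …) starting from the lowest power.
(a_0, a_1, …) = (4, 4, 2, 3, 2, 1)

Repeated division by 5 gives the digits low-to-high: 4824 = 4 + 4·5^1 + 2·5^2 + 3·5^3 + 2·5^4 + 1·5^5. Digit sequence: (4, 4, 2, 3, 2, 1).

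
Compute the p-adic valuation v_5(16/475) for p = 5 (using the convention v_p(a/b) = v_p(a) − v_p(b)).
v_5(16/475) = -2

Factor powers of 5 from the numerator and denominator of the reduced fraction: 16 = 5^0 · 16 and 475 = 5^2 · 19. Apply v_p(a/b) = v_p(a) − v_p(b): v_5(16/475) = 0 − 2 = -2.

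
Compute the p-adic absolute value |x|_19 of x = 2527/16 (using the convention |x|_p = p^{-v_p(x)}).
|2527/16|_19 = 1/361

Step 1 — compute v_19(x) by factoring powers of 19 out of the numerator and denominator: v_19(2527/16) = 2. Step 2 — apply |x|_p = p^{-v_p(x)} = 19^{-2} = 1/361.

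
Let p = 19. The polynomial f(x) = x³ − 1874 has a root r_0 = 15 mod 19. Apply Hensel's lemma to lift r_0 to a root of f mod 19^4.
r_3 = 112894 (mod 130321)

Hensel: r_{i+1} = r_i − f(r_i)/f′(r_i) mod 19^{i+2}, where f′(x) = 3x². Iterate:
  r_0 = 15 (mod 19)
  r_1 = 262 (mod 361)
  r_2 = 3150 (mod 6859)
  r_3 = 112894 (mod 130321)
Final: r = 112894 with f(r) ≡ 0 mod 19^4.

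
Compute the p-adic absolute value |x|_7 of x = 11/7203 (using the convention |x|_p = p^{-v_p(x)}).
|11/7203|_7 = 2401

Step 1 — compute v_7(x) by factoring powers of 7 out of the numerator and denominator: v_7(11/7203) = -4. Step 2 — apply |x|_p = p^{-v_p(x)} = 7^{4} = 2401.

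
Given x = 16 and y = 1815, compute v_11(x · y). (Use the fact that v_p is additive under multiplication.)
v_11(29040) = 2

v_p(x) = 0 (factor: 16 = 11^0 · 16); v_p(y) = 2 (factor: 1815 = 11^2 · 15). Additivity: v_p(xy) = v_p(x) + v_p(y) = 0 + 2 = 2. (Direct check: xy = 29040 = 11^2 · (240).)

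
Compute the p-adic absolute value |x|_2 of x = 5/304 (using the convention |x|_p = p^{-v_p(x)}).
|5/304|_2 = 16

Step 1 — compute v_2(x) by factoring powers of 2 out of the numerator and denominator: v_2(5/304) = -4. Step 2 — apply |x|_p = p^{-v_p(x)} = 2^{4} = 16.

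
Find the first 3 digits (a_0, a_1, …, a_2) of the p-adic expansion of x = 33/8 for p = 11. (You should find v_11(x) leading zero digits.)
(a_0, …, a_2) = (0, 10, 6)

v_11(33/8) = 1, so a_0 = ... = a_0 = 0. Factor out: x = 11^1 · u with u = 3/8 a unit in ℤ_11. Expand u iteratively via a_{v+i} = u_i mod 11, u_{i+1} = (u_i − a_{v+i})/11:
  u_0 = 3/8;  a_1 = 10;  u_1 = (u_0 − 10)/11 = -7/8
  u_1 = -7/8;  a_2 = 6;  u_2 = (u_1 − 6)/11 = -5/8
Digits: (0, 10, 6).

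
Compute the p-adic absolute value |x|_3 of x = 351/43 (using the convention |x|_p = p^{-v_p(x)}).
|351/43|_3 = 1/27

Step 1 — compute v_3(x) by factoring powers of 3 out of the numerator and denominator: v_3(351/43) = 3. Step 2 — apply |x|_p = p^{-v_p(x)} = 3^{-3} = 1/27.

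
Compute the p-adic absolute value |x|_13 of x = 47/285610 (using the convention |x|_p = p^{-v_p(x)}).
|47/285610|_13 = 28561

Step 1 — compute v_13(x) by factoring powers of 13 out of the numerator and denominator: v_13(47/285610) = -4. Step 2 — apply |x|_p = p^{-v_p(x)} = 13^{4} = 28561.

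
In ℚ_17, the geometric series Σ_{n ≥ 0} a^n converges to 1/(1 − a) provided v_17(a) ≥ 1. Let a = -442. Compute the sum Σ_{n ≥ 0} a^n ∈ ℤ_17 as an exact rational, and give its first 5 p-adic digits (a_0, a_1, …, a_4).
Σ a^n = 1/(1 − a) = 1/443;  first 5 digits = (1, 8, 11, 7, 4)

v_17(a) = 1 ≥ 1, so the series converges in ℤ_17 to 1/(1 − a) = 1/(1 − (-442)) = 1/443. Expand this rational in ℤ_17: compute digits iteratively via d_i = x_i mod 17, x_{i+1} = (x_i − d_i)/17. The first 5 digits are (1, 8, 11, 7, 4).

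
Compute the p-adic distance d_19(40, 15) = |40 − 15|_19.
d_19(40, 15) = 1

Step 1 — x − y = 40 − 15 = 25. Step 2 — v_19(25) = 0 (factor: 25 = (19^0 · 25); the sign does not affect v_p). Step 3 — |x − y|_19 = 19^{0} = 1.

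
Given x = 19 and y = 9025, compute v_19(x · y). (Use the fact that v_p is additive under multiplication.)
v_19(171475) = 3

v_p(x) = 1 (factor: 19 = 19^1 · 1); v_p(y) = 2 (factor: 9025 = 19^2 · 25). Additivity: v_p(xy) = v_p(x) + v_p(y) = 1 + 2 = 3. (Direct check: xy = 171475 = 19^3 · (25).)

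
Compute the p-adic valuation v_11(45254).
v_11(45254) = 3

v_11(n) is the largest exponent k such that 11^k divides n. Factor out: 45254 = 11^3 · 34. (Sign doesn't affect v_p.) So v_11(45254) = 3.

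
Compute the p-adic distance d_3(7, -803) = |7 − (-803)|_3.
d_3(7, -803) = 1/81

Step 1 — x − y = 7 − (-803) = 810. Step 2 — v_3(810) = 4 (factor: 810 = (3^4 · 10); the sign does not affect v_p). Step 3 — |x − y|_3 = 3^{-4} = 1/81.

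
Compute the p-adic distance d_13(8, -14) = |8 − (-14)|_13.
d_13(8, -14) = 1

Step 1 — x − y = 8 − (-14) = 22. Step 2 — v_13(22) = 0 (factor: 22 = (13^0 · 22); the sign does not affect v_p). Step 3 — |x − y|_13 = 13^{0} = 1.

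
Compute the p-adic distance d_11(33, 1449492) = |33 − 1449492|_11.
d_11(33, 1449492) = 1/161051

Step 1 — x − y = 33 − 1449492 = -1449459. Step 2 — v_11(-1449459) = 5 (factor: -1449459 = −(11^5 · 9); the sign does not affect v_p). Step 3 — |x − y|_11 = 11^{-5} = 1/161051.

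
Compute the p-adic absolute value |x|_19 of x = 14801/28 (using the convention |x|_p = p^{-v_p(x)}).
|14801/28|_19 = 1/361

Step 1 — compute v_19(x) by factoring powers of 19 out of the numerator and denominator: v_19(14801/28) = 2. Step 2 — apply |x|_p = p^{-v_p(x)} = 19^{-2} = 1/361.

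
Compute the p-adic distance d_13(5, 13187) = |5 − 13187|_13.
d_13(5, 13187) = 1/2197

Step 1 — x − y = 5 − 13187 = -13182. Step 2 — v_13(-13182) = 3 (factor: -13182 = −(13^3 · 6); the sign does not affect v_p). Step 3 — |x − y|_13 = 13^{-3} = 1/2197.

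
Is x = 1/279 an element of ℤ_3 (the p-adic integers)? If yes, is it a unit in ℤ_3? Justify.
x ∉ ℤ_3 (v_3(x) = -2 < 0)

ℤ_3 = {x ∈ ℚ_3 : v_3(x) ≥ 0} and ℤ_3^× = {x ∈ ℤ_3 : v_3(x) = 0}. Here v_3(1/279) = v_3(num) − v_3(den) = -2; compare against these criteria.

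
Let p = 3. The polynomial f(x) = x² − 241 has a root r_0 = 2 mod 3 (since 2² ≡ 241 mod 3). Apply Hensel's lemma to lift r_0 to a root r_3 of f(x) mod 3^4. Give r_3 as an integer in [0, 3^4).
r_3 = 59 (mod 81)

Hensel's recurrence: r_{i+1} = r_i − f(r_i)·(f′(r_i))^{-1} mod 3^{i+2}, with f′(x) = 2x. Iterate:
  r_0 = 2 (mod 3)
  r_1 = 5 (mod 9)
  r_2 = 5 (mod 27)
  r_3 = 59 (mod 81)
Final: r_3 = 59, and one checks f(r_3) ≡ 0 mod 3^4.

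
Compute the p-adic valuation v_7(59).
v_7(59) = 0

v_7(n) is the largest exponent k such that 7^k divides n. Factor out: 59 = 7^0 · 59. (Sign doesn't affect v_p.) So v_7(59) = 0.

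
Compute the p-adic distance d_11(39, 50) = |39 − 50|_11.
d_11(39, 50) = 1/11

Step 1 — x − y = 39 − 50 = -11. Step 2 — v_11(-11) = 1 (factor: -11 = −(11^1 · 1); the sign does not affect v_p). Step 3 — |x − y|_11 = 11^{-1} = 1/11.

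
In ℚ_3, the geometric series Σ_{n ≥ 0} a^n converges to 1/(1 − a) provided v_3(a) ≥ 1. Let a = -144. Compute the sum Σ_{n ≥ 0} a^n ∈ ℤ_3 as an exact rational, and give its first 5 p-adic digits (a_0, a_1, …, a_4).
Σ a^n = 1/(1 − a) = 1/145;  first 5 digits = (1, 0, 2, 0, 2)

v_3(a) = 2 ≥ 1, so the series converges in ℤ_3 to 1/(1 − a) = 1/(1 − (-144)) = 1/145. Expand this rational in ℤ_3: compute digits iteratively via d_i = x_i mod 3, x_{i+1} = (x_i − d_i)/3. The first 5 digits are (1, 0, 2, 0, 2).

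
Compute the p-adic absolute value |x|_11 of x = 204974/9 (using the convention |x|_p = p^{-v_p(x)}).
|204974/9|_11 = 1/14641

Step 1 — compute v_11(x) by factoring powers of 11 out of the numerator and denominator: v_11(204974/9) = 4. Step 2 — apply |x|_p = p^{-v_p(x)} = 11^{-4} = 1/14641.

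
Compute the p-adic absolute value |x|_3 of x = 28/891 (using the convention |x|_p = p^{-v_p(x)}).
|28/891|_3 = 81

Step 1 — compute v_3(x) by factoring powers of 3 out of the numerator and denominator: v_3(28/891) = -4. Step 2 — apply |x|_p = p^{-v_p(x)} = 3^{4} = 81.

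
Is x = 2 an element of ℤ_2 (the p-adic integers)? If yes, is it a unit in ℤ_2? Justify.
x ∈ ℤ_2 but not a unit; v_2(x) = 1 > 0

ℤ_2 = {x ∈ ℚ_2 : v_2(x) ≥ 0} and ℤ_2^× = {x ∈ ℤ_2 : v_2(x) = 0}. Here v_2(2) = v_2(num) − v_2(den) = 1; compare against these criteria.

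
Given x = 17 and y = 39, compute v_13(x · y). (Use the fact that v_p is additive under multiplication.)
v_13(663) = 1

v_p(x) = 0 (factor: 17 = 13^0 · 17); v_p(y) = 1 (factor: 39 = 13^1 · 3). Additivity: v_p(xy) = v_p(x) + v_p(y) = 0 + 1 = 1. (Direct check: xy = 663 = 13^1 · (51).)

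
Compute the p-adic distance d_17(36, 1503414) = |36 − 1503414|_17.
d_17(36, 1503414) = 1/83521

Step 1 — x − y = 36 − 1503414 = -1503378. Step 2 — v_17(-1503378) = 4 (factor: -1503378 = −(17^4 · 18); the sign does not affect v_p). Step 3 — |x − y|_17 = 17^{-4} = 1/83521.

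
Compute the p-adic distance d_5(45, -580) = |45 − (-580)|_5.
d_5(45, -580) = 1/625

Step 1 — x − y = 45 − (-580) = 625. Step 2 — v_5(625) = 4 (factor: 625 = (5^4 · 1); the sign does not affect v_p). Step 3 — |x − y|_5 = 5^{-4} = 1/625.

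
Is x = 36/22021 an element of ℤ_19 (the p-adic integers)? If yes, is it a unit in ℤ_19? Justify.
x ∉ ℤ_19 (v_19(x) = -2 < 0)

ℤ_19 = {x ∈ ℚ_19 : v_19(x) ≥ 0} and ℤ_19^× = {x ∈ ℤ_19 : v_19(x) = 0}. Here v_19(36/22021) = v_19(num) − v_19(den) = -2; compare against these criteria.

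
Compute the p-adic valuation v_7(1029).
v_7(1029) = 3

v_7(n) is the largest exponent k such that 7^k divides n. Factor out: 1029 = 7^3 · 3. (Sign doesn't affect v_p.) So v_7(1029) = 3.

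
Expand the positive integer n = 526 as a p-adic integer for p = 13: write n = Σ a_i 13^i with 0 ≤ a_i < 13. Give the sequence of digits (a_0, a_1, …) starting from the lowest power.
(a_0, a_1, …) = (6, 1, 3)

Repeated division by 13 gives the digits low-to-high: 526 = 6 + 1·13^1 + 3·13^2. Digit sequence: (6, 1, 3).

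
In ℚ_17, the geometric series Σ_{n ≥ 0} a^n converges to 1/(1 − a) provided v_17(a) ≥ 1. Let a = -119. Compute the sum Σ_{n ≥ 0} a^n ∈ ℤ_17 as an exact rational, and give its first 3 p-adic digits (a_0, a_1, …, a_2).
Σ a^n = 1/(1 − a) = 1/120;  first 3 digits = (1, 10, 14)

v_17(a) = 1 ≥ 1, so the series converges in ℤ_17 to 1/(1 − a) = 1/(1 − (-119)) = 1/120. Expand this rational in ℤ_17: compute digits iteratively via d_i = x_i mod 17, x_{i+1} = (x_i − d_i)/17. The first 3 digits are (1, 10, 14).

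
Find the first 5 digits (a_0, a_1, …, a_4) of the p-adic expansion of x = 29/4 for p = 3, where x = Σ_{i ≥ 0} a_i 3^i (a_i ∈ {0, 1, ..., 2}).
(a_0, …, a_4) = (2, 1, 1, 2, 0)

v_3(29/4) = 0 (numerator and denominator both coprime to 3), so x ∈ ℤ_3^×. Compute digits iteratively via a_i = x_i mod 3, x_{i+1} = (x_i − a_i)/3, with x_0 = x:
  x_0 = 29/4;  a_0 = 2;  x_1 = (x_0 − 2)/3 = 7/4
  x_1 = 7/4;  a_1 = 1;  x_2 = (x_1 − 1)/3 = 1/4
  x_2 = 1/4;  a_2 = 1;  x_3 = (x_2 − 1)/3 = -1/4
  x_3 = -1/4;  a_3 = 2;  x_4 = (x_3 − 2)/3 = -3/4
  x_4 = -3/4;  a_4 = 0;  x_5 = (x_4 − 0)/3 = -1/4
Digits: (2, 1, 1, 2, 0).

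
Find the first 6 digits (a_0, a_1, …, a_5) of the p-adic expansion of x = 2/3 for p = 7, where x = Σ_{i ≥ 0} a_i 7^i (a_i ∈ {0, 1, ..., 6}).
(a_0, …, a_5) = (3, 2, 2, 2, 2, 2)

v_7(2/3) = 0 (numerator and denominator both coprime to 7), so x ∈ ℤ_7^×. Compute digits iteratively via a_i = x_i mod 7, x_{i+1} = (x_i − a_i)/7, with x_0 = x:
  x_0 = 2/3;  a_0 = 3;  x_1 = (x_0 − 3)/7 = -1/3
  x_1 = -1/3;  a_1 = 2;  x_2 = (x_1 − 2)/7 = -1/3
  x_2 = -1/3;  a_2 = 2;  x_3 = (x_2 − 2)/7 = -1/3
  x_3 = -1/3;  a_3 = 2;  x_4 = (x_3 − 2)/7 = -1/3
  x_4 = -1/3;  a_4 = 2;  x_5 = (x_4 − 2)/7 = -1/3
  x_5 = -1/3;  a_5 = 2;  x_6 = (x_5 − 2)/7 = -1/3
Digits: (3, 2, 2, 2, 2, 2).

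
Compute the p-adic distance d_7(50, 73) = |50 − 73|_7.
d_7(50, 73) = 1

Step 1 — x − y = 50 − 73 = -23. Step 2 — v_7(-23) = 0 (factor: -23 = −(7^0 · 23); the sign does not affect v_p). Step 3 — |x − y|_7 = 7^{0} = 1.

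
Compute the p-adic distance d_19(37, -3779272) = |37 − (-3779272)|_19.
d_19(37, -3779272) = 1/130321

Step 1 — x − y = 37 − (-3779272) = 3779309. Step 2 — v_19(3779309) = 4 (factor: 3779309 = (19^4 · 29); the sign does not affect v_p). Step 3 — |x − y|_19 = 19^{-4} = 1/130321.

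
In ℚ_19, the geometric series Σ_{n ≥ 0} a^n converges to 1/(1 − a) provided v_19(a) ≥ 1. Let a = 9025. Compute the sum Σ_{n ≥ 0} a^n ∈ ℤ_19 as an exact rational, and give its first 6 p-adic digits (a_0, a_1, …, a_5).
Σ a^n = 1/(1 − a) = -1/9024;  first 6 digits = (1, 0, 6, 1, 17, 13)

v_19(a) = 2 ≥ 1, so the series converges in ℤ_19 to 1/(1 − a) = 1/(1 − 9025) = -1/9024. Expand this rational in ℤ_19: compute digits iteratively via d_i = x_i mod 19, x_{i+1} = (x_i − d_i)/19. The first 6 digits are (1, 0, 6, 1, 17, 13).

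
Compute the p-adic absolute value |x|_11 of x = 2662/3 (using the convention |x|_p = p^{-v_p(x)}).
|2662/3|_11 = 1/1331

Step 1 — compute v_11(x) by factoring powers of 11 out of the numerator and denominator: v_11(2662/3) = 3. Step 2 — apply |x|_p = p^{-v_p(x)} = 11^{-3} = 1/1331.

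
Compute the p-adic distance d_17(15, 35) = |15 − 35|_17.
d_17(15, 35) = 1

Step 1 — x − y = 15 − 35 = -20. Step 2 — v_17(-20) = 0 (factor: -20 = −(17^0 · 20); the sign does not affect v_p). Step 3 — |x − y|_17 = 17^{0} = 1.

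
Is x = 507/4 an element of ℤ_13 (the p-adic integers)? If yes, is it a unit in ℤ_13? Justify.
x ∈ ℤ_13 but not a unit; v_13(x) = 2 > 0

ℤ_13 = {x ∈ ℚ_13 : v_13(x) ≥ 0} and ℤ_13^× = {x ∈ ℤ_13 : v_13(x) = 0}. Here v_13(507/4) = v_13(num) − v_13(den) = 2; compare against these criteria.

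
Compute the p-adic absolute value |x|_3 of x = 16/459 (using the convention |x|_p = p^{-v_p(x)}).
|16/459|_3 = 27

Step 1 — compute v_3(x) by factoring powers of 3 out of the numerator and denominator: v_3(16/459) = -3. Step 2 — apply |x|_p = p^{-v_p(x)} = 3^{3} = 27.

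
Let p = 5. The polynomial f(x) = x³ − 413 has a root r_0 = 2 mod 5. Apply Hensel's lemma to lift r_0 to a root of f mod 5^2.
r_1 = 17 (mod 25)

Hensel: r_{i+1} = r_i − f(r_i)/f′(r_i) mod 5^{i+2}, where f′(x) = 3x². Iterate:
  r_0 = 2 (mod 5)
  r_1 = 17 (mod 25)
Final: r = 17 with f(r) ≡ 0 mod 5^2.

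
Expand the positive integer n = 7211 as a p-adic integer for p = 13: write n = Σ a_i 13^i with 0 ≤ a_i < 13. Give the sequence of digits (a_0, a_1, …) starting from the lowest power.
(a_0, a_1, …) = (9, 8, 3, 3)

Repeated division by 13 gives the digits low-to-high: 7211 = 9 + 8·13^1 + 3·13^2 + 3·13^3. Digit sequence: (9, 8, 3, 3).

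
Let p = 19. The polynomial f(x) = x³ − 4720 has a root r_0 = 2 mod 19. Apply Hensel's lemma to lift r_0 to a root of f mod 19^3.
r_2 = 4847 (mod 6859)

Hensel: r_{i+1} = r_i − f(r_i)/f′(r_i) mod 19^{i+2}, where f′(x) = 3x². Iterate:
  r_0 = 2 (mod 19)
  r_1 = 154 (mod 361)
  r_2 = 4847 (mod 6859)
Final: r = 4847 with f(r) ≡ 0 mod 19^3.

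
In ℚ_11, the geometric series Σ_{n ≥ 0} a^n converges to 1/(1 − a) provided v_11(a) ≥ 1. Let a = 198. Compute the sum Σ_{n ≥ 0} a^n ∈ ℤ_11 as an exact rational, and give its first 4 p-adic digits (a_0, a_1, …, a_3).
Σ a^n = 1/(1 − a) = -1/197;  first 4 digits = (1, 7, 6, 9)

v_11(a) = 1 ≥ 1, so the series converges in ℤ_11 to 1/(1 − a) = 1/(1 − 198) = -1/197. Expand this rational in ℤ_11: compute digits iteratively via d_i = x_i mod 11, x_{i+1} = (x_i − d_i)/11. The first 4 digits are (1, 7, 6, 9).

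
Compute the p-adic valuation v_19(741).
v_19(741) = 1

v_19(n) is the largest exponent k such that 19^k divides n. Factor out: 741 = 19^1 · 39. (Sign doesn't affect v_p.) So v_19(741) = 1.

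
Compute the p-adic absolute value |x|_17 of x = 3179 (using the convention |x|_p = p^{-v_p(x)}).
|3179|_17 = 1/289

Step 1 — compute v_17(x) by factoring powers of 17 out of the numerator and denominator: v_17(3179) = 2. Step 2 — apply |x|_p = p^{-v_p(x)} = 17^{-2} = 1/289.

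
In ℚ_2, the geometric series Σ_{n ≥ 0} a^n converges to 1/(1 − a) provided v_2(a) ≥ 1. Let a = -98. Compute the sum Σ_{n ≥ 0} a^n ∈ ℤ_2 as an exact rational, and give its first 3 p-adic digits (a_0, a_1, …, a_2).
Σ a^n = 1/(1 − a) = 1/99;  first 3 digits = (1, 1, 0)

v_2(a) = 1 ≥ 1, so the series converges in ℤ_2 to 1/(1 − a) = 1/(1 − (-98)) = 1/99. Expand this rational in ℤ_2: compute digits iteratively via d_i = x_i mod 2, x_{i+1} = (x_i − d_i)/2. The first 3 digits are (1, 1, 0).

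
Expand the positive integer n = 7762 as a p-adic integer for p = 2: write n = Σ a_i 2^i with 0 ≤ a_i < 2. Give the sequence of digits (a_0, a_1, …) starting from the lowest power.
(a_0, a_1, …) = (0, 1, 0, 0, 1, 0, 1, 0, 0, 1, 1, 1, 1)

Repeated division by 2 gives the digits low-to-high: 7762 = 1·2^1 + 1·2^4 + 1·2^6 + 1·2^9 + 1·2^10 + 1·2^11 + 1·2^12. Digit sequence: (0, 1, 0, 0, 1, 0, 1, 0, 0, 1, 1, 1, 1).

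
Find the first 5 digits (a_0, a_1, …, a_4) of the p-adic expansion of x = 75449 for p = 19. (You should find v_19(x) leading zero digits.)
(a_0, …, a_4) = (0, 0, 0, 11, 0)

v_19(75449) = 3, so a_0 = ... = a_2 = 0. Factor out: x = 19^3 · u with u = 11 a unit in ℤ_19. Expand u iteratively via a_{v+i} = u_i mod 19, u_{i+1} = (u_i − a_{v+i})/19:
  u_0 = 11;  a_3 = 11;  u_1 = (u_0 − 11)/19 = 0
  u_1 = 0;  a_4 = 0;  u_2 = (u_1 − 0)/19 = 0
Digits: (0, 0, 0, 11, 0).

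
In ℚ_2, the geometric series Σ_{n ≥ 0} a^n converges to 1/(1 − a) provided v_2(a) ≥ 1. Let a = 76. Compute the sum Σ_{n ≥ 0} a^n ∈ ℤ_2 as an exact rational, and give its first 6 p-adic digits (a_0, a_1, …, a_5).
Σ a^n = 1/(1 − a) = -1/75;  first 6 digits = (1, 0, 1, 1, 1, 0)

v_2(a) = 2 ≥ 1, so the series converges in ℤ_2 to 1/(1 − a) = 1/(1 − 76) = -1/75. Expand this rational in ℤ_2: compute digits iteratively via d_i = x_i mod 2, x_{i+1} = (x_i − d_i)/2. The first 6 digits are (1, 0, 1, 1, 1, 0).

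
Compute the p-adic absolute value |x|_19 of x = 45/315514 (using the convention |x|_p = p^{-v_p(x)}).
|45/315514|_19 = 6859

Step 1 — compute v_19(x) by factoring powers of 19 out of the numerator and denominator: v_19(45/315514) = -3. Step 2 — apply |x|_p = p^{-v_p(x)} = 19^{3} = 6859.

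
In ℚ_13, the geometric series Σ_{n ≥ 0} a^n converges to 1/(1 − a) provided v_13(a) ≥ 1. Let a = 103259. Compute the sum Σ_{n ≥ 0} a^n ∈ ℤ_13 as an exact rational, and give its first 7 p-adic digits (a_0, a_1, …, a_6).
Σ a^n = 1/(1 − a) = -1/103258;  first 7 digits = (1, 0, 0, 8, 3, 0, 12)

v_13(a) = 3 ≥ 1, so the series converges in ℤ_13 to 1/(1 − a) = 1/(1 − 103259) = -1/103258. Expand this rational in ℤ_13: compute digits iteratively via d_i = x_i mod 13, x_{i+1} = (x_i − d_i)/13. The first 7 digits are (1, 0, 0, 8, 3, 0, 12).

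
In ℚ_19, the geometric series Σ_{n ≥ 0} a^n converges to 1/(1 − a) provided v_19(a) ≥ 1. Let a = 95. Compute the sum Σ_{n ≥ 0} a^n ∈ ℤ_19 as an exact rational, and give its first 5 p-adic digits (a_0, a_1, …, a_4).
Σ a^n = 1/(1 − a) = -1/94;  first 5 digits = (1, 5, 6, 12, 4)

v_19(a) = 1 ≥ 1, so the series converges in ℤ_19 to 1/(1 − a) = 1/(1 − 95) = -1/94. Expand this rational in ℤ_19: compute digits iteratively via d_i = x_i mod 19, x_{i+1} = (x_i − d_i)/19. The first 5 digits are (1, 5, 6, 12, 4).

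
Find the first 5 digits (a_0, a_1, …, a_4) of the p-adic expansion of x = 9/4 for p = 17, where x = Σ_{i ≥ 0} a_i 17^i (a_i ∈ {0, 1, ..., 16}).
(a_0, …, a_4) = (15, 12, 12, 12, 12)

v_17(9/4) = 0 (numerator and denominator both coprime to 17), so x ∈ ℤ_17^×. Compute digits iteratively via a_i = x_i mod 17, x_{i+1} = (x_i − a_i)/17, with x_0 = x:
  x_0 = 9/4;  a_0 = 15;  x_1 = (x_0 − 15)/17 = -3/4
  x_1 = -3/4;  a_1 = 12;  x_2 = (x_1 − 12)/17 = -3/4
  x_2 = -3/4;  a_2 = 12;  x_3 = (x_2 − 12)/17 = -3/4
  x_3 = -3/4;  a_3 = 12;  x_4 = (x_3 − 12)/17 = -3/4
  x_4 = -3/4;  a_4 = 12;  x_5 = (x_4 − 12)/17 = -3/4
Digits: (15, 12, 12, 12, 12).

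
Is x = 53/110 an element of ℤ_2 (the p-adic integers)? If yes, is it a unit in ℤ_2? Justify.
x ∉ ℤ_2 (v_2(x) = -1 < 0)

ℤ_2 = {x ∈ ℚ_2 : v_2(x) ≥ 0} and ℤ_2^× = {x ∈ ℤ_2 : v_2(x) = 0}. Here v_2(53/110) = v_2(num) − v_2(den) = -1; compare against these criteria.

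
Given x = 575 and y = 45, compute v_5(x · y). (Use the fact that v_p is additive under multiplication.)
v_5(25875) = 3

v_p(x) = 2 (factor: 575 = 5^2 · 23); v_p(y) = 1 (factor: 45 = 5^1 · 9). Additivity: v_p(xy) = v_p(x) + v_p(y) = 2 + 1 = 3. (Direct check: xy = 25875 = 5^3 · (207).)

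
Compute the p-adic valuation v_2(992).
v_2(992) = 5

v_2(n) is the largest exponent k such that 2^k divides n. Factor out: 992 = 2^5 · 31. (Sign doesn't affect v_p.) So v_2(992) = 5.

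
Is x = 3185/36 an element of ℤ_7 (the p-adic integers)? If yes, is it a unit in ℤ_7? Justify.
x ∈ ℤ_7 but not a unit; v_7(x) = 2 > 0

ℤ_7 = {x ∈ ℚ_7 : v_7(x) ≥ 0} and ℤ_7^× = {x ∈ ℤ_7 : v_7(x) = 0}. Here v_7(3185/36) = v_7(num) − v_7(den) = 2; compare against these criteria.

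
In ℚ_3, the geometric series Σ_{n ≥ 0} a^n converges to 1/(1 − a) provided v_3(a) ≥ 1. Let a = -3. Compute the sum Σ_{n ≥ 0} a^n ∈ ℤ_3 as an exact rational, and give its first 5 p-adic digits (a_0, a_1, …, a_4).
Σ a^n = 1/(1 − a) = 1/4;  first 5 digits = (1, 2, 0, 2, 0)

v_3(a) = 1 ≥ 1, so the series converges in ℤ_3 to 1/(1 − a) = 1/(1 − (-3)) = 1/4. Expand this rational in ℤ_3: compute digits iteratively via d_i = x_i mod 3, x_{i+1} = (x_i − d_i)/3. The first 5 digits are (1, 2, 0, 2, 0).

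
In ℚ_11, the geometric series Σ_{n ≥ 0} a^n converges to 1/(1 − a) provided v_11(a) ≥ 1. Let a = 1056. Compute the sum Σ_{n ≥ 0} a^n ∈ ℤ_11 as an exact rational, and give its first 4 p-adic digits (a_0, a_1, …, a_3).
Σ a^n = 1/(1 − a) = -1/1055;  first 4 digits = (1, 8, 6, 8)

v_11(a) = 1 ≥ 1, so the series converges in ℤ_11 to 1/(1 − a) = 1/(1 − 1056) = -1/1055. Expand this rational in ℤ_11: compute digits iteratively via d_i = x_i mod 11, x_{i+1} = (x_i − d_i)/11. The first 4 digits are (1, 8, 6, 8).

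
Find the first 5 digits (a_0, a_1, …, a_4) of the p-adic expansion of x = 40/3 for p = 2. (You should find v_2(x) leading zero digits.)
(a_0, …, a_4) = (0, 0, 0, 1, 1)

v_2(40/3) = 3, so a_0 = ... = a_2 = 0. Factor out: x = 2^3 · u with u = 5/3 a unit in ℤ_2. Expand u iteratively via a_{v+i} = u_i mod 2, u_{i+1} = (u_i − a_{v+i})/2:
  u_0 = 5/3;  a_3 = 1;  u_1 = (u_0 − 1)/2 = 1/3
  u_1 = 1/3;  a_4 = 1;  u_2 = (u_1 − 1)/2 = -1/3
Digits: (0, 0, 0, 1, 1).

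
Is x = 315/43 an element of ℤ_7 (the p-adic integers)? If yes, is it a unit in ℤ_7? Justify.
x ∈ ℤ_7 but not a unit; v_7(x) = 1 > 0

ℤ_7 = {x ∈ ℚ_7 : v_7(x) ≥ 0} and ℤ_7^× = {x ∈ ℤ_7 : v_7(x) = 0}. Here v_7(315/43) = v_7(num) − v_7(den) = 1; compare against these criteria.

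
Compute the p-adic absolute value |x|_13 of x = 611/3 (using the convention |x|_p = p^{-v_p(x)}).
|611/3|_13 = 1/13

Step 1 — compute v_13(x) by factoring powers of 13 out of the numerator and denominator: v_13(611/3) = 1. Step 2 — apply |x|_p = p^{-v_p(x)} = 13^{-1} = 1/13.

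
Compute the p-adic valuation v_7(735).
v_7(735) = 2

v_7(n) is the largest exponent k such that 7^k divides n. Factor out: 735 = 7^2 · 15. (Sign doesn't affect v_p.) So v_7(735) = 2.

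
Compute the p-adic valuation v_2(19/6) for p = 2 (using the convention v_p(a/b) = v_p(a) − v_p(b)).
v_2(19/6) = -1

Factor powers of 2 from the numerator and denominator of the reduced fraction: 19 = 2^0 · 19 and 6 = 2^1 · 3. Apply v_p(a/b) = v_p(a) − v_p(b): v_2(19/6) = 0 − 1 = -1.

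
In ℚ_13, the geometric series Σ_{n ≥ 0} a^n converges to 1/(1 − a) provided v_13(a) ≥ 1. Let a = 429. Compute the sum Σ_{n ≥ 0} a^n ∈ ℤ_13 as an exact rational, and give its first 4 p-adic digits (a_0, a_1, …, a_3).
Σ a^n = 1/(1 − a) = -1/428;  first 4 digits = (1, 7, 12, 10)

v_13(a) = 1 ≥ 1, so the series converges in ℤ_13 to 1/(1 − a) = 1/(1 − 429) = -1/428. Expand this rational in ℤ_13: compute digits iteratively via d_i = x_i mod 13, x_{i+1} = (x_i − d_i)/13. The first 4 digits are (1, 7, 12, 10).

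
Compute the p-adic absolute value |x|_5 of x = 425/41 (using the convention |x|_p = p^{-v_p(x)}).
|425/41|_5 = 1/25

Step 1 — compute v_5(x) by factoring powers of 5 out of the numerator and denominator: v_5(425/41) = 2. Step 2 — apply |x|_p = p^{-v_p(x)} = 5^{-2} = 1/25.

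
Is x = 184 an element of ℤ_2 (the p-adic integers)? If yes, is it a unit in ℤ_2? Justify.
x ∈ ℤ_2 but not a unit; v_2(x) = 3 > 0

ℤ_2 = {x ∈ ℚ_2 : v_2(x) ≥ 0} and ℤ_2^× = {x ∈ ℤ_2 : v_2(x) = 0}. Here v_2(184) = v_2(num) − v_2(den) = 3; compare against these criteria.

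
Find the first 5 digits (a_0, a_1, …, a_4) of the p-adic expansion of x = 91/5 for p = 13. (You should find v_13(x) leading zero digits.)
(a_0, …, a_4) = (0, 4, 5, 10, 7)

v_13(91/5) = 1, so a_0 = ... = a_0 = 0. Factor out: x = 13^1 · u with u = 7/5 a unit in ℤ_13. Expand u iteratively via a_{v+i} = u_i mod 13, u_{i+1} = (u_i − a_{v+i})/13:
  u_0 = 7/5;  a_1 = 4;  u_1 = (u_0 − 4)/13 = -1/5
  u_1 = -1/5;  a_2 = 5;  u_2 = (u_1 − 5)/13 = -2/5
  u_2 = -2/5;  a_3 = 10;  u_3 = (u_2 − 10)/13 = -4/5
  u_3 = -4/5;  a_4 = 7;  u_4 = (u_3 − 7)/13 = -3/5
Digits: (0, 4, 5, 10, 7).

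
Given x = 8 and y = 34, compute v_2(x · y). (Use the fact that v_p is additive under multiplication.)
v_2(272) = 4

v_p(x) = 3 (factor: 8 = 2^3 · 1); v_p(y) = 1 (factor: 34 = 2^1 · 17). Additivity: v_p(xy) = v_p(x) + v_p(y) = 3 + 1 = 4. (Direct check: xy = 272 = 2^4 · (17).)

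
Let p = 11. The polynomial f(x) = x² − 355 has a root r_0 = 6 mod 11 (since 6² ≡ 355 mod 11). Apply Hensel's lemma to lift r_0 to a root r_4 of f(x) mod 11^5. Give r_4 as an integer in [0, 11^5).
r_4 = 2866 (mod 161051)

Hensel's recurrence: r_{i+1} = r_i − f(r_i)·(f′(r_i))^{-1} mod 11^{i+2}, with f′(x) = 2x. Iterate:
  r_0 = 6 (mod 11)
  r_1 = 83 (mod 121)
  r_2 = 204 (mod 1331)
  r_3 = 2866 (mod 14641)
  r_4 = 2866 (mod 161051)
Final: r_4 = 2866, and one checks f(r_4) ≡ 0 mod 11^5.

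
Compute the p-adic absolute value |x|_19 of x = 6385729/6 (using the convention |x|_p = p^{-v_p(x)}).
|6385729/6|_19 = 1/130321

Step 1 — compute v_19(x) by factoring powers of 19 out of the numerator and denominator: v_19(6385729/6) = 4. Step 2 — apply |x|_p = p^{-v_p(x)} = 19^{-4} = 1/130321.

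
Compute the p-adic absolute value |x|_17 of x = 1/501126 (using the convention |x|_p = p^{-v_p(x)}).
|1/501126|_17 = 83521

Step 1 — compute v_17(x) by factoring powers of 17 out of the numerator and denominator: v_17(1/501126) = -4. Step 2 — apply |x|_p = p^{-v_p(x)} = 17^{4} = 83521.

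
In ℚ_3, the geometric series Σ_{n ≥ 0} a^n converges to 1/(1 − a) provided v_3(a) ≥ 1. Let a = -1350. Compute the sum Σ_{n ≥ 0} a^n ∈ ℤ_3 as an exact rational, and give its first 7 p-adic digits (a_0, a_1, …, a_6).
Σ a^n = 1/(1 − a) = 1/1351;  first 7 digits = (1, 0, 0, 1, 1, 0, 2)

v_3(a) = 3 ≥ 1, so the series converges in ℤ_3 to 1/(1 − a) = 1/(1 − (-1350)) = 1/1351. Expand this rational in ℤ_3: compute digits iteratively via d_i = x_i mod 3, x_{i+1} = (x_i − d_i)/3. The first 7 digits are (1, 0, 0, 1, 1, 0, 2).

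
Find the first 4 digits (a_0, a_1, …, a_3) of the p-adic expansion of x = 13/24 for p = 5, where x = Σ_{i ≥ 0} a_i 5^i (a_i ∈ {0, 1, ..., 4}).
(a_0, …, a_3) = (2, 2, 1, 2)

v_5(13/24) = 0 (numerator and denominator both coprime to 5), so x ∈ ℤ_5^×. Compute digits iteratively via a_i = x_i mod 5, x_{i+1} = (x_i − a_i)/5, with x_0 = x:
  x_0 = 13/24;  a_0 = 2;  x_1 = (x_0 − 2)/5 = -7/24
  x_1 = -7/24;  a_1 = 2;  x_2 = (x_1 − 2)/5 = -11/24
  x_2 = -11/24;  a_2 = 1;  x_3 = (x_2 − 1)/5 = -7/24
  x_3 = -7/24;  a_3 = 2;  x_4 = (x_3 − 2)/5 = -11/24
Digits: (2, 2, 1, 2).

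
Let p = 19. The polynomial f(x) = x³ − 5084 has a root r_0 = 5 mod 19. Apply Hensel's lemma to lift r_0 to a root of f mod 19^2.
r_1 = 100 (mod 361)

Hensel: r_{i+1} = r_i − f(r_i)/f′(r_i) mod 19^{i+2}, where f′(x) = 3x². Iterate:
  r_0 = 5 (mod 19)
  r_1 = 100 (mod 361)
Final: r = 100 with f(r) ≡ 0 mod 19^2.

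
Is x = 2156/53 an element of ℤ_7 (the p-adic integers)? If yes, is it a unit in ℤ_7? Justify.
x ∈ ℤ_7 but not a unit; v_7(x) = 2 > 0

ℤ_7 = {x ∈ ℚ_7 : v_7(x) ≥ 0} and ℤ_7^× = {x ∈ ℤ_7 : v_7(x) = 0}. Here v_7(2156/53) = v_7(num) − v_7(den) = 2; compare against these criteria.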